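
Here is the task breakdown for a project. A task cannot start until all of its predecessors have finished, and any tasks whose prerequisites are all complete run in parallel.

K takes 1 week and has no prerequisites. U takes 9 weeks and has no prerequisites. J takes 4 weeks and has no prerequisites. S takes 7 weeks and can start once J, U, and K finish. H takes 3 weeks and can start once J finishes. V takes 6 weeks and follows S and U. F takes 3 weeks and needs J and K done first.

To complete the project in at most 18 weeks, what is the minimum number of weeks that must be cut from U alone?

Current finish: 22 weeks; target: 18.
U is on every critical path, so each week cut from U cuts the finish by one (this holds down to a finish of 17).
Need 22 − 18 = 4 weeks off U → U becomes 5 weeks, finish becomes 18.

4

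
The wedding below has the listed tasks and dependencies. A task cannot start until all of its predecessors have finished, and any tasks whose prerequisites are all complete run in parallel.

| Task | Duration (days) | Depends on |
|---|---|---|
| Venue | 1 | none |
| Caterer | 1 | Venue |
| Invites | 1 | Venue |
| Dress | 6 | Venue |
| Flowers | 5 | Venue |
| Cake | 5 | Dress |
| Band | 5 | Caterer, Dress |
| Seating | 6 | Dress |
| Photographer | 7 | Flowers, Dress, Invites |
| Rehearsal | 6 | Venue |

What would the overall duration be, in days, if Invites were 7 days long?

As given, the longest chain is Venue→Dress→Photographer = 1+6+7 = 14, so the finish is 14 days.
Invites is off the critical path — its longest chain is 9 days, giving 5 of slack.
New critical path: Venue→Invites→Photographer = 1+7+7 = 15 ⇒ 15 days.

15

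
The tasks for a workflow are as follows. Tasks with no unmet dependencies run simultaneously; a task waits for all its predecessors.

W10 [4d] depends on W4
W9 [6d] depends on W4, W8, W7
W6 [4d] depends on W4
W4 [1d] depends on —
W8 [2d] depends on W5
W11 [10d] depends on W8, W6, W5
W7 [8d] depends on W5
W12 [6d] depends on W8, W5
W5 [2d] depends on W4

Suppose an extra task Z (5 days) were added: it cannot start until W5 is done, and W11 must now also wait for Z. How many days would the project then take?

Originally the project takes 17 days.
With Z inserted, W11 now waits for max(W8, W6, W5, Z).
New critical path: W4→W5→Z→W11 = 1+2+5+10 = 18 ⇒ 18 days.

18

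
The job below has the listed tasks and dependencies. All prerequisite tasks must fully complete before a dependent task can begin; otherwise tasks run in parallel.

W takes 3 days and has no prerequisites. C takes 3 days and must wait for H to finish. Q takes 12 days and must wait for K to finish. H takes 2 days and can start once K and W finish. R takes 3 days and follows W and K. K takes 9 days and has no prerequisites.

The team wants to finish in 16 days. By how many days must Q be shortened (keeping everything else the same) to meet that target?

5

Current finish: 21 days; target: 16.
Q is on every critical path, so each day cut from Q cuts the finish by one (this holds down to a finish of 14).
Need 21 − 16 = 5 days off Q → Q becomes 7 days, finish becomes 16.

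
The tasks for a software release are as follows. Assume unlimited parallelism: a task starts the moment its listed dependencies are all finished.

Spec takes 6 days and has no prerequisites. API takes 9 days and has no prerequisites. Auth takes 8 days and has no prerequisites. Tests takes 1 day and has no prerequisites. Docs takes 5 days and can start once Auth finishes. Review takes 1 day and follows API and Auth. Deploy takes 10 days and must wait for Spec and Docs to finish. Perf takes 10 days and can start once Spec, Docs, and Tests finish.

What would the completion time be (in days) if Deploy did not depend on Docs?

23

Before: longest chain Auth→Docs→Deploy = 8+5+10 = 23, finish 23.
Without Docs→Deploy, Deploy's earliest start moves from 13 to 6.
New critical path: Auth→Docs→Perf = 8+5+10 = 23 ⇒ 23 days.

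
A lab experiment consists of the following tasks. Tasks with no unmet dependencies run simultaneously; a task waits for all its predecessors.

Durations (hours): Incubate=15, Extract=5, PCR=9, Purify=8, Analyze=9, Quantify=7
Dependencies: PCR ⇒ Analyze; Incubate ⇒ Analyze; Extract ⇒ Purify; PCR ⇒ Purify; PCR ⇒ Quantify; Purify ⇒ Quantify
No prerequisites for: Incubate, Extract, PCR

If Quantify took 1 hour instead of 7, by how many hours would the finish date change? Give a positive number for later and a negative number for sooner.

Actual critical path: PCR→Purify→Quantify = 9+8+7 = 24 ⇒ 24 hours.
Quantify lies on that path, so at 1 hour the path becomes 18 hours.
Now Incubate→Analyze = 15+9 = 24 is longest, so the finish becomes 24 hours.
Change in finish: 24 − 24 = +0 hours.

0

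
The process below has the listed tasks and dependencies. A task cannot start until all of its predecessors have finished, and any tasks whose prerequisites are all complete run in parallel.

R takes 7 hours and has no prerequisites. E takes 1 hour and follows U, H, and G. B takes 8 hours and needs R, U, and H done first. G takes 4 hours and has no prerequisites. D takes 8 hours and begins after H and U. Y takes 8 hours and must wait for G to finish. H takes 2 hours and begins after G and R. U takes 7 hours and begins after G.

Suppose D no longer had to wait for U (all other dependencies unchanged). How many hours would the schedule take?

Before: longest chain G→U→B = 4+7+8 = 19, finish 19.
Without U→D, D's earliest start moves from 11 to 9.
New critical path: G→U→B = 4+7+8 = 19 ⇒ 19 hours.

19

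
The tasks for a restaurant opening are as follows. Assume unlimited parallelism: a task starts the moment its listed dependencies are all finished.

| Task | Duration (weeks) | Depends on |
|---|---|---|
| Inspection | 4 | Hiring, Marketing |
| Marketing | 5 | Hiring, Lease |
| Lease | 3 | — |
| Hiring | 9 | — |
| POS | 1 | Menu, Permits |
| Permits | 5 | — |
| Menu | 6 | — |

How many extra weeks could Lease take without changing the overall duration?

6

Hiring→Marketing→Inspection = 9+5+4 = 18 sets the makespan at 18 weeks.
Longest path through Lease: 12 weeks (earliest finish 3, latest finish 9).
Float = 18 − 12 = 6.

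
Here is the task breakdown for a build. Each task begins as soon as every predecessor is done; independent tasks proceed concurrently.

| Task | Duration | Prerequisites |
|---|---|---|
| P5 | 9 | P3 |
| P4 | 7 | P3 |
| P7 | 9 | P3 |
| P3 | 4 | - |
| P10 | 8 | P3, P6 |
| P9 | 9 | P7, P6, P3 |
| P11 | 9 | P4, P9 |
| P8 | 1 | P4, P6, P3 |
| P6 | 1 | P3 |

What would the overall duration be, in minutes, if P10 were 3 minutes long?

31

Actual critical path: P3→P7→P9→P11 = 4+9+9+9 = 31 ⇒ 31 minutes.
P10 has 18 minutes of float (longest path through it is 13).
No other chain overtakes it, so the finish is 31 minutes.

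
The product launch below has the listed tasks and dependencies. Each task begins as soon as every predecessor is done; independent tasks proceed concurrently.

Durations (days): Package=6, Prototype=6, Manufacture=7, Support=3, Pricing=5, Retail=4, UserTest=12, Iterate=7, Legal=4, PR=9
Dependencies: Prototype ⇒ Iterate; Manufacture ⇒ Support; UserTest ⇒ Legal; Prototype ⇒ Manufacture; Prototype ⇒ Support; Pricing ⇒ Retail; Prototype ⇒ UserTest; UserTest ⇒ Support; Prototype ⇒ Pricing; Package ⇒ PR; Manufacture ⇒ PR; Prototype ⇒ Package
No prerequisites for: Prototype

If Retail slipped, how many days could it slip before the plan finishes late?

7

Prototype→UserTest→Legal = 6+12+4 = 22 sets the makespan at 22 days.
Longest path through Retail: 15 days (earliest finish 15, latest finish 22).
Slack of Retail = 18 − 11 = 7 days.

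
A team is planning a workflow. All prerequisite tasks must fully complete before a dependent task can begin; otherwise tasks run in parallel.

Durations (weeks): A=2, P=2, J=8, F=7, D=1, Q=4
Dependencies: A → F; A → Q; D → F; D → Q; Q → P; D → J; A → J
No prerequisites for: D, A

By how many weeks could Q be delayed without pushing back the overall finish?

Critical path: A→J = 2+8 = 10, so the finish is 10 weeks.
Q finishes as early as 6 and must finish by 8.
Slack of Q = 4 − 2 = 2 weeks.

2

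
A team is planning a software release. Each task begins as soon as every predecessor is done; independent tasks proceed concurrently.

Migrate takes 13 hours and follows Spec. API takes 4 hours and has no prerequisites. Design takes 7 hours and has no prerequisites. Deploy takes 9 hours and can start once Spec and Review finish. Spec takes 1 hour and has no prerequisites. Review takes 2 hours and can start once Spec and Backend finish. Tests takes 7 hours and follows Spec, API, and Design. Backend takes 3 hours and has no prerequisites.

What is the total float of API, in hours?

3

The longest chain is Spec→Migrate = 1+13 = 14; overall finish 14 hours.
The longest chain containing API totals 11 hours.
Float = 14 − 11 = 3.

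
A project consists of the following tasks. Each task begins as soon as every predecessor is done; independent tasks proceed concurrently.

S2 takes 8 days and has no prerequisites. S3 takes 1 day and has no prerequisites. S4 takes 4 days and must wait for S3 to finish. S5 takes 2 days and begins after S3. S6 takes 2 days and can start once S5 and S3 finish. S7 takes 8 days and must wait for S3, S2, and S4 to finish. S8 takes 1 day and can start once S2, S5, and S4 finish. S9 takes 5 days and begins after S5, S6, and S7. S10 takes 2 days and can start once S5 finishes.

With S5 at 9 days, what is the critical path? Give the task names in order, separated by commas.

S2, S7, S9

Critical path before the change: S2→S7→S9 = 8+8+5 = 21 giving 21 days.
S5 is off the critical path — its longest chain is 10 days, giving 11 of slack.
The critical path is still S2→S7→S9; finish is now 21 days.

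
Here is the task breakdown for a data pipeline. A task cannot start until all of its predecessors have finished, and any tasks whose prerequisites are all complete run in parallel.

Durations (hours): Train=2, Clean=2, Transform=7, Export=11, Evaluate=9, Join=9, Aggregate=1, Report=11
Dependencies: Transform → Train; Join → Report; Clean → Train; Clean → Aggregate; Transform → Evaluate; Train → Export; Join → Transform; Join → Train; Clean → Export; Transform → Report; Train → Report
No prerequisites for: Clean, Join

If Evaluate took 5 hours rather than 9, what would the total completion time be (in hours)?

The binding path is Join→Transform→Train→Export = 9+7+2+11 = 29; finish at 29 hours.
The longest path through Evaluate is only 25 hours, so Evaluate has float 4.
No other chain overtakes it, so the finish is 29 hours.

29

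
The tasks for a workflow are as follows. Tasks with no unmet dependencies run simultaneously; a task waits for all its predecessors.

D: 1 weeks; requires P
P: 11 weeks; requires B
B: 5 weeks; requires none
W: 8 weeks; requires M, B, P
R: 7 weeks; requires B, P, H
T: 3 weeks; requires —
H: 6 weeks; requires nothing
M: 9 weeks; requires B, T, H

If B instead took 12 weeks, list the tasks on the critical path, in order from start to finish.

Critical path before the change: B→P→W = 5+11+8 = 24 giving 24 weeks.
B lies on that path, so at 12 weeks the path becomes 31 weeks.
No other chain overtakes it, so the finish is 31 weeks.

B, P, W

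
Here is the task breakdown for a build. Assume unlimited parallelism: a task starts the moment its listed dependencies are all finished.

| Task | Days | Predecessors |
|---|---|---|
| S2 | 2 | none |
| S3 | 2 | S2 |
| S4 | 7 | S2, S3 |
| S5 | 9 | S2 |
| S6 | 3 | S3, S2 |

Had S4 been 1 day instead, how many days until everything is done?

11

Actual critical path: S2→S3→S4 = 2+2+7 = 11 ⇒ 11 days.
S4 is on the critical path; changing it to 1 makes that path 5 days.
Now S2→S5 = 2+9 = 11 is longest, so the finish becomes 11 days.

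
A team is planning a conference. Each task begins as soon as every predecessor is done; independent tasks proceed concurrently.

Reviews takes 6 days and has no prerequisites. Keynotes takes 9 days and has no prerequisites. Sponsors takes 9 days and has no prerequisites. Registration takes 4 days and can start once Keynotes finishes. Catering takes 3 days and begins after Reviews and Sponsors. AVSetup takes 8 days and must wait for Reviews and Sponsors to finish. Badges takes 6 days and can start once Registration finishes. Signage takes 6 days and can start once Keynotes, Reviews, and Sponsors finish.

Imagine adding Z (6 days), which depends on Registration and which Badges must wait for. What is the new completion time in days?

25

Originally the plan takes 19 days.
With Z inserted, Badges now waits for max(Registration, Z).
New critical path: Keynotes→Registration→Z→Badges = 9+4+6+6 = 25 ⇒ 25 days.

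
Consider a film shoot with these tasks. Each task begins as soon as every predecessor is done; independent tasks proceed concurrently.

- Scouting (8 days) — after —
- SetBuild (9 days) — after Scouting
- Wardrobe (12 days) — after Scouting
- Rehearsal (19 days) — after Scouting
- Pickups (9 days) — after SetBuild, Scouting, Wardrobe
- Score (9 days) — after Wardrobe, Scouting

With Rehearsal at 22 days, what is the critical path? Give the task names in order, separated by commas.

Critical path before the change: Scouting→Wardrobe→Pickups = 8+12+9 = 29 giving 29 days.
Rehearsal has 2 days of float (longest path through it is 27).
New critical path: Scouting→Rehearsal = 8+22 = 30 ⇒ 30 days.

Scouting, Rehearsal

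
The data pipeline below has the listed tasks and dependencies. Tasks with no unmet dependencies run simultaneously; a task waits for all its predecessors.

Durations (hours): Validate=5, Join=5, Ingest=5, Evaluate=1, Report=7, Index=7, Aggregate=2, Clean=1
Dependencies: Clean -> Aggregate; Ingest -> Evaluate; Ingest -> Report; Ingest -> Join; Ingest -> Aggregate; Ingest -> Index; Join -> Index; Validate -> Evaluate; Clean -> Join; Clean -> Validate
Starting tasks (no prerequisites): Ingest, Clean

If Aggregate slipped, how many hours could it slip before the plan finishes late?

The longest chain is Ingest→Join→Index = 5+5+7 = 17; overall finish 17 hours.
Aggregate finishes as early as 7 and must finish by 17.
Float = 17 − 7 = 10.

10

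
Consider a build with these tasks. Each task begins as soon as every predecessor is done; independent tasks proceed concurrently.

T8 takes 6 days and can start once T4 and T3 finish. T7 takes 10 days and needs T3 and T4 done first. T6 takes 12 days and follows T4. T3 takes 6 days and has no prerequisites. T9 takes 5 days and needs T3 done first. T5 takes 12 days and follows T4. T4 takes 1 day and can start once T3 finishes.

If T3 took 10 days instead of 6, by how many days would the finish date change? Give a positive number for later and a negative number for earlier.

Critical path before the change: T3→T4→T5 = 6+1+12 = 19 giving 19 days.
T3 lies on that path, so at 10 days the path becomes 23 days.
The critical path is still T3→T4→T5; finish is now 23 days.
Change in finish: 23 − 19 = +4 days.

4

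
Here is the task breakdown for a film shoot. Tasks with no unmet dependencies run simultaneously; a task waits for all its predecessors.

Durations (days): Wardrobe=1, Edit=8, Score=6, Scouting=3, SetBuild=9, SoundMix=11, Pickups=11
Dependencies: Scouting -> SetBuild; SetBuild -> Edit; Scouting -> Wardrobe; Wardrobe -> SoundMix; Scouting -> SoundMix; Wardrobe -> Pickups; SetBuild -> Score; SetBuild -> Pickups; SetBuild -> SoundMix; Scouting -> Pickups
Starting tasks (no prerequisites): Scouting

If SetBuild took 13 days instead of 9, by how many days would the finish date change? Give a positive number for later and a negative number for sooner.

As given, the longest chain is Scouting→SetBuild→Pickups = 3+9+11 = 23, so the finish is 23 days.
SetBuild lies on that path, so at 13 days the path becomes 27 days.
The critical path is still Scouting→SetBuild→Pickups; finish is now 27 days.
Change in finish: 27 − 23 = +4 days.

4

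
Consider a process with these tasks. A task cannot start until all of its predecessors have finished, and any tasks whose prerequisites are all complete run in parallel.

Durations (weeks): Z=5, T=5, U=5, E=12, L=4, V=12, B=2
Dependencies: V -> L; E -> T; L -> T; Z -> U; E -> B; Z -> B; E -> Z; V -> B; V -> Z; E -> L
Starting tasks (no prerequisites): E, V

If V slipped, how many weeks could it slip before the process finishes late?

E→Z→U = 12+5+5 = 22 sets the makespan at 22 weeks.
V finishes as early as 12 and must finish by 12.
So V can slip 12 − 12 = 0 weeks.

0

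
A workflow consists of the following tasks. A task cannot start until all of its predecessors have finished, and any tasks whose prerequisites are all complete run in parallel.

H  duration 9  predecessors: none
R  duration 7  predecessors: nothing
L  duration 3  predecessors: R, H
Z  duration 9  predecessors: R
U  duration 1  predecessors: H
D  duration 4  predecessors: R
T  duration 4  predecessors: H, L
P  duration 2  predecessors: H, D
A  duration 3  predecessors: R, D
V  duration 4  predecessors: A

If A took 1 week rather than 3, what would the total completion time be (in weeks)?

Critical path before the change: R→D→A→V = 7+4+3+4 = 18 giving 18 weeks.
A lies on that path, so at 1 week the path becomes 16 weeks.
Now H→L→T = 9+3+4 = 16 is longest, so the finish becomes 16 weeks.

16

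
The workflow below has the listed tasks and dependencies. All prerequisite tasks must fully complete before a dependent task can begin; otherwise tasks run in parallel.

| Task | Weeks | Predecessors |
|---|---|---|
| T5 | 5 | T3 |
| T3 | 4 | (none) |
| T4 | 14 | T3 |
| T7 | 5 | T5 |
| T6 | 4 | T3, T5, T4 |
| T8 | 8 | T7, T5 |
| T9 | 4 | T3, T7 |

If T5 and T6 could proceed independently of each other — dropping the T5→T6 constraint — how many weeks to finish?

Original critical path: T3→T4→T6 = 4+14+4 = 22 ⇒ 22 weeks.
Dropping T5→T6 doesn't change T6's earliest start (18); another predecessor still binds.
The longest chain is now T3→T4→T6 = 4+14+4 = 22, so the project takes 22 weeks.

22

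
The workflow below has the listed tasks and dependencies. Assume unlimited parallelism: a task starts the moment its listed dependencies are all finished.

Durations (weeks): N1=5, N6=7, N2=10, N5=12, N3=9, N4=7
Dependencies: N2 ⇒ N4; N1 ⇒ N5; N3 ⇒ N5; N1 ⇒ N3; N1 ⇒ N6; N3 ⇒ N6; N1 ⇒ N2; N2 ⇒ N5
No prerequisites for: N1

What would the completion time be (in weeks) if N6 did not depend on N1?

27

With the dependency in place, N1→N2→N5 = 5+10+12 = 27 sets the finish at 27 weeks.
Dropping N1→N6 doesn't change N6's earliest start (14); another predecessor still binds.
New critical path: N1→N2→N5 = 5+10+12 = 27 ⇒ 27 weeks.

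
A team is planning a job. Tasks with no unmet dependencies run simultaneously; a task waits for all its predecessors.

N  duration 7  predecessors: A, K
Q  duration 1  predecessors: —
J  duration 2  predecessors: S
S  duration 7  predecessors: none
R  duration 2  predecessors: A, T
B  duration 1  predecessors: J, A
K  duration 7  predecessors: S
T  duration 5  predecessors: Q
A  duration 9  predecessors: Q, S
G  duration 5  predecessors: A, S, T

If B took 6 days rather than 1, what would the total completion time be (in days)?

23

Baseline: S→A→N = 7+9+7 = 23 → 23 days.
B is off the critical path — its longest chain is 17 days, giving 6 of slack.
That remains the longest chain; total 23 days.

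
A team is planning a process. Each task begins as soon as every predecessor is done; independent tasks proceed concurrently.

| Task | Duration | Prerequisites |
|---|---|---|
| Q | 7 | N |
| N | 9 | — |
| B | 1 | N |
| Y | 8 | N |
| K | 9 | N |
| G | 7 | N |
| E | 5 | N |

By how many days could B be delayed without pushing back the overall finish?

N→K = 9+9 = 18 sets the makespan at 18 days.
The longest chain containing B totals 10 days.
So B can slip 18 − 10 = 8 days.

8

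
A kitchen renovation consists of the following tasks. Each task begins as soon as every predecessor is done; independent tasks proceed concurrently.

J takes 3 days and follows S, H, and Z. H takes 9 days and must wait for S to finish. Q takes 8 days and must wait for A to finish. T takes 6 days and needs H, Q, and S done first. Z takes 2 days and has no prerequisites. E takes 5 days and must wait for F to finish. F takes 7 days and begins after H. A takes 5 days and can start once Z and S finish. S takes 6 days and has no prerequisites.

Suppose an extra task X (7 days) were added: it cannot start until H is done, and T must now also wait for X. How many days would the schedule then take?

Originally the schedule takes 27 days.
With X inserted, T now waits for max(H, Q, S, X).
New critical path: S→H→X→T = 6+9+7+6 = 28 ⇒ 28 days.

28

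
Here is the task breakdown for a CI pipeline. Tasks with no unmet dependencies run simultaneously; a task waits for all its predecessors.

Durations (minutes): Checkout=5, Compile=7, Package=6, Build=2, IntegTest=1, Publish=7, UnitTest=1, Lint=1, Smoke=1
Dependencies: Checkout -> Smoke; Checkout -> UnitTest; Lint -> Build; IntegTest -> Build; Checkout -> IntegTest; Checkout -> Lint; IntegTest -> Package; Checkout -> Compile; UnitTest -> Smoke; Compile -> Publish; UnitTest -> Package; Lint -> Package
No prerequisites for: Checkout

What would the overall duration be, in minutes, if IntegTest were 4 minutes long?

The binding path is Checkout→Compile→Publish = 5+7+7 = 19; finish at 19 minutes.
The longest path through IntegTest is only 12 minutes, so IntegTest has float 7.
The critical path is still Checkout→Compile→Publish; finish is now 19 minutes.

19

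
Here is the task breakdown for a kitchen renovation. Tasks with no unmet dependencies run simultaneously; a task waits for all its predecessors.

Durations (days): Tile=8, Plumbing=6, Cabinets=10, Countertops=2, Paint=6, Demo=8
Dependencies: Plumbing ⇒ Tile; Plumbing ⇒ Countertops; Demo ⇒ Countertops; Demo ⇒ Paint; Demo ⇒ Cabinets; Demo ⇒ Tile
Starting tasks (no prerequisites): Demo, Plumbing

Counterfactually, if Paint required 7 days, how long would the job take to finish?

18

Baseline: Demo→Cabinets = 8+10 = 18 → 18 days.
The longest path through Paint is only 14 days, so Paint has float 4.
No other chain overtakes it, so the finish is 18 days.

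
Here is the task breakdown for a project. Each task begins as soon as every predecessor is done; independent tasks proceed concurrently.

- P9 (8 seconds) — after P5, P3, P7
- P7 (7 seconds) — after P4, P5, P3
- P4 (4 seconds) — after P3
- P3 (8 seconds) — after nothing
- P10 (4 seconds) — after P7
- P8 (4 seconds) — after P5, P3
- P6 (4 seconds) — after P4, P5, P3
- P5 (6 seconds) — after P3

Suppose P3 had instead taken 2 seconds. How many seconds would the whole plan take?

23

As given, the longest chain is P3→P5→P7→P9 = 8+6+7+8 = 29, so the finish is 29 seconds.
P3 is on the critical path; changing it to 2 makes that path 23 seconds.
No other chain overtakes it, so the finish is 23 seconds.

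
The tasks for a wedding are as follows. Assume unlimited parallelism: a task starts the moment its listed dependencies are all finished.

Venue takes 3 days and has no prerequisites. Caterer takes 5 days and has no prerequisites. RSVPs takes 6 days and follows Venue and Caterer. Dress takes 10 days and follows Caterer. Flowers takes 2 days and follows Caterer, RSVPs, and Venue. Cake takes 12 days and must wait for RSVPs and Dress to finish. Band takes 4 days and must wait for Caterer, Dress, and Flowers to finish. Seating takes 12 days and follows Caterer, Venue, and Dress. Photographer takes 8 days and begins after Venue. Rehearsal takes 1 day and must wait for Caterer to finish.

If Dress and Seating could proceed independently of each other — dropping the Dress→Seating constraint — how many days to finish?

27

With the dependency in place, Caterer→Dress→Cake = 5+10+12 = 27 sets the finish at 27 days.
Without Dress→Seating, Seating's earliest start moves from 15 to 5.
After: Caterer→Dress→Cake = 5+10+12 = 27 → 27 days.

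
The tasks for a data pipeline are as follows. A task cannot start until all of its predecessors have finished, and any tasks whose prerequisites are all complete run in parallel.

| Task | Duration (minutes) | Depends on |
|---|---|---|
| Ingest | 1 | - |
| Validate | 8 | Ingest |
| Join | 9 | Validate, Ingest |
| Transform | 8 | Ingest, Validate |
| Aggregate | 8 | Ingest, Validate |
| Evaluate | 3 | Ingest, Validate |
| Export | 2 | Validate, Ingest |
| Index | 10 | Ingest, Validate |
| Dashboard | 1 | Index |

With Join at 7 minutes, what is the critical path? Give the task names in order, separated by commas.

Baseline: Ingest→Validate→Index→Dashboard = 1+8+10+1 = 20 → 20 minutes.
Join is off the critical path — its longest chain is 18 minutes, giving 2 of slack.
The critical path is still Ingest→Validate→Index→Dashboard; finish is now 20 minutes.

Ingest, Validate, Index, Dashboard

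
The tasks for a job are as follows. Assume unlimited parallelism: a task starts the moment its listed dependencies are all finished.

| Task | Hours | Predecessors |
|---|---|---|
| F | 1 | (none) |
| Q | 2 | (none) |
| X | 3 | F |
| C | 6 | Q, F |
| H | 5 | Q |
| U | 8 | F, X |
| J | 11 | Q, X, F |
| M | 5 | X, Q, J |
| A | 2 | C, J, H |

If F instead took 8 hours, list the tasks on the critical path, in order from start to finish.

As given, the longest chain is F→X→J→M = 1+3+11+5 = 20, so the finish is 20 hours.
F lies on that path, so at 8 hours the path becomes 27 hours.
The critical path is still F→X→J→M; finish is now 27 hours.

F, X, J, M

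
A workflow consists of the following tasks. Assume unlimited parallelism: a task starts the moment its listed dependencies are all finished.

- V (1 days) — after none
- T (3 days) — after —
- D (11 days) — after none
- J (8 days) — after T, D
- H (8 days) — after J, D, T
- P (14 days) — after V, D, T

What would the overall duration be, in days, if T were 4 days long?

As given, the longest chain is D→J→H = 11+8+8 = 27, so the finish is 27 days.
T is off the critical path — its longest chain is 19 days, giving 8 of slack.
The critical path is still D→J→H; finish is now 27 days.

27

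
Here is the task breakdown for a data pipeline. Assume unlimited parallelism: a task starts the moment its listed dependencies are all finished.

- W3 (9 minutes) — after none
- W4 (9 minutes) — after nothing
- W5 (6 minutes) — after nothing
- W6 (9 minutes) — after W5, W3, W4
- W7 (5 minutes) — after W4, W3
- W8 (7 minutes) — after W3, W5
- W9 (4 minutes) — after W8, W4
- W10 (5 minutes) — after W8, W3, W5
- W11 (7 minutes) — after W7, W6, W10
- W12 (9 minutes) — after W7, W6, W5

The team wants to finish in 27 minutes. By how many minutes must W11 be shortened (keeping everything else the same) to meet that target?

1

Current finish: 28 minutes; target: 27.
W11 is on every critical path, so each minute cut from W11 cuts the finish by one (this holds down to a finish of 27).
Need 28 − 27 = 1 minute off W11 → W11 becomes 6 minutes, finish becomes 27.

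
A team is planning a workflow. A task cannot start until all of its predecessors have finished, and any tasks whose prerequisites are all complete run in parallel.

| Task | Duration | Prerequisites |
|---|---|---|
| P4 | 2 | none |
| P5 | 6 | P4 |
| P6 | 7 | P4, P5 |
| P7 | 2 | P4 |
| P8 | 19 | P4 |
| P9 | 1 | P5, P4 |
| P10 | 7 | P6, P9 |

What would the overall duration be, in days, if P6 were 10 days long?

25

As given, the longest chain is P4→P5→P6→P10 = 2+6+7+7 = 22, so the finish is 22 days.
Since P6 is critical, the +3 change carries straight to that chain (now 25 days).
That remains the longest chain; total 25 days.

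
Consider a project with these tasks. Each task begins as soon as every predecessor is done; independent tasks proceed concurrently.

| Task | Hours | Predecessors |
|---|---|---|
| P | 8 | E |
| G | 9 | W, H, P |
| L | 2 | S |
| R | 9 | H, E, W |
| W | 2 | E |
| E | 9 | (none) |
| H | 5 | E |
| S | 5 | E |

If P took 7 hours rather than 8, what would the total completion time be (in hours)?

Actual critical path: E→P→G = 9+8+9 = 26 ⇒ 26 hours.
P lies on that path, so at 7 hours the path becomes 25 hours.
No other chain overtakes it, so the finish is 25 hours.

25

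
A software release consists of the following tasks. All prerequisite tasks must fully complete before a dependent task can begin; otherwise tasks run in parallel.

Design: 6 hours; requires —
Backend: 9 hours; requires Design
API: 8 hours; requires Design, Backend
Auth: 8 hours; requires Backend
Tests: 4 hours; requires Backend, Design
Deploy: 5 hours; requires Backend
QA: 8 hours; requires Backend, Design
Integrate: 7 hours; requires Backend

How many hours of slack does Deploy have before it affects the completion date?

The longest chain is Design→Backend→API = 6+9+8 = 23; overall finish 23 hours.
Deploy finishes as early as 20 and must finish by 23.
So Deploy can slip 23 − 20 = 3 hours.

3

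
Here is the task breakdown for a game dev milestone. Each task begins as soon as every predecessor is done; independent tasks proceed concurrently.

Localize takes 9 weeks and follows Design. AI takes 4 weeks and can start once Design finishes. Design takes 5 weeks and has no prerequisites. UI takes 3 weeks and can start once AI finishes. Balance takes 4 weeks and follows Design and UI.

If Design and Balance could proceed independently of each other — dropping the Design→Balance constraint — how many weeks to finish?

With the dependency in place, Design→AI→UI→Balance = 5+4+3+4 = 16 sets the finish at 16 weeks.
Dropping Design→Balance doesn't change Balance's earliest start (12); another predecessor still binds.
After: Design→AI→UI→Balance = 5+4+3+4 = 16 → 16 weeks.

16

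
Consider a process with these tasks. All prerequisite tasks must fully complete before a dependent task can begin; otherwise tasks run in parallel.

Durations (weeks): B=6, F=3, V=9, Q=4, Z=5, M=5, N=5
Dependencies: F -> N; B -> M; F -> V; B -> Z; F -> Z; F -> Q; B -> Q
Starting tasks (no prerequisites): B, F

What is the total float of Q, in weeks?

2

F→V = 3+9 = 12 sets the makespan at 12 weeks.
Longest path through Q: 10 weeks (earliest finish 10, latest finish 12).
So Q can slip 12 − 10 = 2 weeks.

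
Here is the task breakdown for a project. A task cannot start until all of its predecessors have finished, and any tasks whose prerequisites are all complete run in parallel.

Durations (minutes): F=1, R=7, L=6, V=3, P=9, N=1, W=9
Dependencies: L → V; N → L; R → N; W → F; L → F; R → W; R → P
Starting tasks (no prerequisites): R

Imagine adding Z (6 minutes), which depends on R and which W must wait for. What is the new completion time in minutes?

Originally the job takes 17 minutes.
With Z inserted, W now waits for max(R, Z).
New critical path: R→Z→W→F = 7+6+9+1 = 23 ⇒ 23 minutes.

23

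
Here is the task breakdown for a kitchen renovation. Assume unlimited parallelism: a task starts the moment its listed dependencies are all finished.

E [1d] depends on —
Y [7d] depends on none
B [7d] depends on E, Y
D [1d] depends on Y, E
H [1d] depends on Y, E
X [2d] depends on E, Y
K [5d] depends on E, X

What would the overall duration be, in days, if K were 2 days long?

Critical path before the change: Y→X→K = 7+2+5 = 14 giving 14 days.
K is on the critical path; changing it to 2 makes that path 11 days.
The binding chain switches to Y→B = 7+7 = 14; finish 14 days.

14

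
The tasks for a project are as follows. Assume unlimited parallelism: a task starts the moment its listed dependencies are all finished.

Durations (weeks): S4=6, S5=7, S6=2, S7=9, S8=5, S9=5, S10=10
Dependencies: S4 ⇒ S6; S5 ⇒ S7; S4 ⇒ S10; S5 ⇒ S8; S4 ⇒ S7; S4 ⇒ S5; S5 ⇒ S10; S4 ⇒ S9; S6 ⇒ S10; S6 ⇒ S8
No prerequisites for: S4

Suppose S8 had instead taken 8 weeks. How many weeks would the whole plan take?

23

As given, the longest chain is S4→S5→S10 = 6+7+10 = 23, so the finish is 23 weeks.
The longest path through S8 is only 18 weeks, so S8 has float 5.
The critical path is still S4→S5→S10; finish is now 23 weeks.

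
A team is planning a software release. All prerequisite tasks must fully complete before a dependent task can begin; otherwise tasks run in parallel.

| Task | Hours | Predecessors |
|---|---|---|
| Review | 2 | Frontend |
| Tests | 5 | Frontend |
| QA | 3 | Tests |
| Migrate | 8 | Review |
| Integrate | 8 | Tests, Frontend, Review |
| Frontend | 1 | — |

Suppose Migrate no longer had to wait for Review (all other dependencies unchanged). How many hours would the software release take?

With the dependency in place, Frontend→Tests→Integrate = 1+5+8 = 14 sets the finish at 14 hours.
Without Review→Migrate, Migrate's earliest start moves from 3 to 0.
After: Frontend→Tests→Integrate = 1+5+8 = 14 → 14 hours.

14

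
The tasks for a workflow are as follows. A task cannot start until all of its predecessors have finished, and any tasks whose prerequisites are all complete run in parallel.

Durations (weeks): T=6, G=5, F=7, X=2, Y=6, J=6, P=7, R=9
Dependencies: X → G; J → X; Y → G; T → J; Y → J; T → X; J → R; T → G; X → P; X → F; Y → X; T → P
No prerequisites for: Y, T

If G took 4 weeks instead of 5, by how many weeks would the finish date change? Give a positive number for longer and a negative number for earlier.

As given, the longest chain is Y→J→X→P = 6+6+2+7 = 21, so the finish is 21 weeks.
G has 2 weeks of float (longest path through it is 19).
The critical path is still Y→J→X→P; finish is now 21 weeks.
Change in finish: 21 − 21 = +0 weeks.

0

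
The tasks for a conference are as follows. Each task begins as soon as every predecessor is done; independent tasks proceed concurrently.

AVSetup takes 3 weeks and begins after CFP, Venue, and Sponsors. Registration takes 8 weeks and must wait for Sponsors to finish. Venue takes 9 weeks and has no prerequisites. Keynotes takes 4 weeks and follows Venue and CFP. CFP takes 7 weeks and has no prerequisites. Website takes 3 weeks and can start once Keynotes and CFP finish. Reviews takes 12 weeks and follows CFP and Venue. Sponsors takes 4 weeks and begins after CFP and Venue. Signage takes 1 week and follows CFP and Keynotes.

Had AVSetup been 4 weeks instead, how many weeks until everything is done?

21

Actual critical path: Venue→Reviews = 9+12 = 21 ⇒ 21 weeks.
AVSetup is off the critical path — its longest chain is 16 weeks, giving 5 of slack.
That remains the longest chain; total 21 weeks.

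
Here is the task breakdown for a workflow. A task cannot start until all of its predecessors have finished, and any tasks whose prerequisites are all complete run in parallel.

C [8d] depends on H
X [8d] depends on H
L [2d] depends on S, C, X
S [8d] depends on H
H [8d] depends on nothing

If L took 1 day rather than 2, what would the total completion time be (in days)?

17

The binding path is H→C→L = 8+8+2 = 18; finish at 18 days.
L lies on that path, so at 1 day the path becomes 17 days.
The critical path is still H→C→L; finish is now 17 days.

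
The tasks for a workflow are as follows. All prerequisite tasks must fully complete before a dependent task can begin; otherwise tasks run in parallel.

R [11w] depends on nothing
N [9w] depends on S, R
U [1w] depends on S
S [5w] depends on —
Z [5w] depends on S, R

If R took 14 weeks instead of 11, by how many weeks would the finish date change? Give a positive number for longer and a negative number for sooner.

3

Critical path before the change: R→N = 11+9 = 20 giving 20 weeks.
Since R is critical, the +3 change carries straight to that chain (now 23 weeks).
No other chain overtakes it, so the finish is 23 weeks.
Change in finish: 23 − 20 = +3 weeks.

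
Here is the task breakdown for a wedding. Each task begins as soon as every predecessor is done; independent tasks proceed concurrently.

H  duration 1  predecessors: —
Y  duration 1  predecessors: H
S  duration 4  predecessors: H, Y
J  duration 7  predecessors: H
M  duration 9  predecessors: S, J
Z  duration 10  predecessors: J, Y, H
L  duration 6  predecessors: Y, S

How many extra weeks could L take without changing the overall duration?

Critical path: H→J→Z = 1+7+10 = 18, so the finish is 18 weeks.
Longest path through L: 12 weeks (earliest finish 12, latest finish 18).
So L can slip 18 − 12 = 6 weeks.

6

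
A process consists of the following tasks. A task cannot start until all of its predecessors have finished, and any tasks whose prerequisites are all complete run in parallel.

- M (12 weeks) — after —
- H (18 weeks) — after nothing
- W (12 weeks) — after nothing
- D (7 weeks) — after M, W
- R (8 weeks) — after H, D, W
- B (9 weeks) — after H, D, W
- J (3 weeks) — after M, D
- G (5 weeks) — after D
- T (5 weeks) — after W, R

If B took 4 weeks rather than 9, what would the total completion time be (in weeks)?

32

Critical path before the change: M→D→R→T = 12+7+8+5 = 32 giving 32 weeks.
The longest path through B is only 28 weeks, so B has float 4.
The critical path is still M→D→R→T; finish is now 32 weeks.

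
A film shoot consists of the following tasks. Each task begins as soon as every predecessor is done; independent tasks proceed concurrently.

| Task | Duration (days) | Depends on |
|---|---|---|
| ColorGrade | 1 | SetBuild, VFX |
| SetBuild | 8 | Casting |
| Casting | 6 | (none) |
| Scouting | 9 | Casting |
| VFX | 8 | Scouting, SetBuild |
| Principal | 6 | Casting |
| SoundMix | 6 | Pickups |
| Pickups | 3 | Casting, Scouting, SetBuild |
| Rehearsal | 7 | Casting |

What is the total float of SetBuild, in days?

Casting→Scouting→Pickups→SoundMix = 6+9+3+6 = 24 sets the makespan at 24 days.
SetBuild finishes as early as 14 and must finish by 15.
Slack of SetBuild = 7 − 6 = 1 day.

1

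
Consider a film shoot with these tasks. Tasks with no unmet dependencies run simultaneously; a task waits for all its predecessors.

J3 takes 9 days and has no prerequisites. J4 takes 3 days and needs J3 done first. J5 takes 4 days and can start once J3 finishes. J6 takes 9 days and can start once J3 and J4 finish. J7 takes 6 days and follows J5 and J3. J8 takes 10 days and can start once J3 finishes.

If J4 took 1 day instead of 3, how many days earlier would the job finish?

The binding path is J3→J4→J6 = 9+3+9 = 21; finish at 21 days.
Since J4 is critical, the -2 change carries straight to that chain (now 19 days).
No other chain overtakes it, so the finish is 19 days.
Change in finish: 19 − 21 = -2 days.

2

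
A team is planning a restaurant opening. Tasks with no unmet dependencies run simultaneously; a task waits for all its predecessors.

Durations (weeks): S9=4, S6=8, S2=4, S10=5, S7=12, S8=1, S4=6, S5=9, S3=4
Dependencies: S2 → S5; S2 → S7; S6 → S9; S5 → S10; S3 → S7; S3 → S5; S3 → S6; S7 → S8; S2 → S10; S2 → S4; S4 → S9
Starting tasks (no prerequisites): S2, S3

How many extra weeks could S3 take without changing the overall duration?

0

Critical path: S2→S5→S10 = 4+9+5 = 18, so the finish is 18 weeks.
S3 finishes as early as 4 and must finish by 4.
Slack of S3 = 0 − 0 = 0 weeks.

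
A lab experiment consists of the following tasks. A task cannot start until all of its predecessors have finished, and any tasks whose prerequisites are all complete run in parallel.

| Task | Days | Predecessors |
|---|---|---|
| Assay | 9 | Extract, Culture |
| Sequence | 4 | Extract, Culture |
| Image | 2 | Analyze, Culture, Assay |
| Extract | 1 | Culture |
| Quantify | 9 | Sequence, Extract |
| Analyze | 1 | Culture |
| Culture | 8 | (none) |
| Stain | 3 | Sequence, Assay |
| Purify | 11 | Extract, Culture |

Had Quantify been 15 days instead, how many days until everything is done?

As given, the longest chain is Culture→Extract→Sequence→Quantify = 8+1+4+9 = 22, so the finish is 22 days.
Quantify is on the critical path; changing it to 15 makes that path 28 days.
The critical path is still Culture→Extract→Sequence→Quantify; finish is now 28 days.

28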